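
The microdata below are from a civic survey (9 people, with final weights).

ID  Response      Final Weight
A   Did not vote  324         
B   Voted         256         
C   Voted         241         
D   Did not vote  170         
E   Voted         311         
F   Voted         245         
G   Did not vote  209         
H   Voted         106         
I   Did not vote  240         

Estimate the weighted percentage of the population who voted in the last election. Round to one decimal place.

Sum of weights for 'Voted' = 256 + 241 + 311 + 245 + 106 = 1159
Total weight = 324 + 256 + 241 + 170 + 311 + 245 + 209 + 106 + 240 = 2102
Weighted proportion = 1159 / 2102 = 0.55137964 → 55.137964%

55.1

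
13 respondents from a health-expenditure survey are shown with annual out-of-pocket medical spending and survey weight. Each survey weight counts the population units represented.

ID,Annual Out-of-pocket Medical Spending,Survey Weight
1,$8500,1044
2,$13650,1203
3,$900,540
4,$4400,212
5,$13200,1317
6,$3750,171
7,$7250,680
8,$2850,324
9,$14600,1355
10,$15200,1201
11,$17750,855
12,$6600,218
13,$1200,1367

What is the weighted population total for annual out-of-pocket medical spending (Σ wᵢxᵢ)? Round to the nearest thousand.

106886000

Weighted total = 106886450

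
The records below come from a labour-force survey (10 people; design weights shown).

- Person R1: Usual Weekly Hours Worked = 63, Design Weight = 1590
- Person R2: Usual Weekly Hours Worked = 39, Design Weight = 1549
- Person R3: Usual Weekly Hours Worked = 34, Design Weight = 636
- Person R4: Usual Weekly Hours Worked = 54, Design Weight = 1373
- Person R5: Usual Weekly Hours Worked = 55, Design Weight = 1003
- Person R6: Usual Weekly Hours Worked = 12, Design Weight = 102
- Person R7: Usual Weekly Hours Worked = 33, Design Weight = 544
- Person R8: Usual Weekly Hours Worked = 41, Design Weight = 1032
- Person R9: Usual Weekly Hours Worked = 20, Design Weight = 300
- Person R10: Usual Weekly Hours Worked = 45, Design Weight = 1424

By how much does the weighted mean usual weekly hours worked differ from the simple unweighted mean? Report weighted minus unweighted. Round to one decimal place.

6.8

Unweighted sum = 63 + 39 + 34 + 54 + 55 + 12 + 33 + 41 + 20 + 45 = 396
Unweighted mean = 396 / 10 = 39.6
Weighted sum = 63×1590 + 39×1549 + 34×636 + 54×1373 + 55×1003 + 12×102 + 33×544 + 41×1032 + 20×300 + 45×1424
  = 443080
Sum of weights = 1590 + 1549 + 636 + 1373 + 1003 + 102 + 544 + 1032 + 300 + 1424 = 9553
Weighted mean = 443080 / 9553 = 46.381241
Difference (weighted minus unweighted) = 6.7812415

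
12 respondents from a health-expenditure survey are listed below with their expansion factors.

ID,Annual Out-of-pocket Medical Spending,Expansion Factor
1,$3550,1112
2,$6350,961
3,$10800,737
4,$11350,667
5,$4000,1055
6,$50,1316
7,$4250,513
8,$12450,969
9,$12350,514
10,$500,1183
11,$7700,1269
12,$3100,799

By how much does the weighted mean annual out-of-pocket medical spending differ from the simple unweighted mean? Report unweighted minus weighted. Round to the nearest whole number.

Unweighted sum = 3550 + 6350 + 10800 + 11350 + 4000 + 50 + 4250 + 12450 + 12350 + 500 + 7700 + 3100 = 76450
Unweighted mean = 76450 / 12 = 6370.8333
Weighted sum = 3550×1112 + 6350×961 + 10800×737 + 11350×667 + 4000×1055 + 50×1316 + 4250×513 + 12450×969 + 12350×514 + 500×1183 + 7700×1269 + 3100×799
  = 3947600 + 6102350 + 7959600 + 7570450 + 4220000 + 65800 + 2180250 + 12064050 + 6347900 + 591500 + 9771300 + 2476900 = 63297700
Sum of weights = 1112 + 961 + 737 + 667 + 1055 + 1316 + 513 + 969 + 514 + 1183 + 1269 + 799 = 11095
Weighted mean = 63297700 / 11095 = 5705.0653
Difference (unweighted minus weighted) = 665.76799

666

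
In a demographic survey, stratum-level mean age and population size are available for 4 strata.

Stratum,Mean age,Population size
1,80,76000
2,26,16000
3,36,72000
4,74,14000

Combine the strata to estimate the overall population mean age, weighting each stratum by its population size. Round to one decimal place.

56.9

Σ Nₕ·x̄ₕ = 80×76000 + 26×16000 + 36×72000 + 74×14000
  = 10124000
Σ Nₕ = 76000 + 16000 + 72000 + 14000 = 178000
Overall mean = 10124000 / 178000 = 56.876404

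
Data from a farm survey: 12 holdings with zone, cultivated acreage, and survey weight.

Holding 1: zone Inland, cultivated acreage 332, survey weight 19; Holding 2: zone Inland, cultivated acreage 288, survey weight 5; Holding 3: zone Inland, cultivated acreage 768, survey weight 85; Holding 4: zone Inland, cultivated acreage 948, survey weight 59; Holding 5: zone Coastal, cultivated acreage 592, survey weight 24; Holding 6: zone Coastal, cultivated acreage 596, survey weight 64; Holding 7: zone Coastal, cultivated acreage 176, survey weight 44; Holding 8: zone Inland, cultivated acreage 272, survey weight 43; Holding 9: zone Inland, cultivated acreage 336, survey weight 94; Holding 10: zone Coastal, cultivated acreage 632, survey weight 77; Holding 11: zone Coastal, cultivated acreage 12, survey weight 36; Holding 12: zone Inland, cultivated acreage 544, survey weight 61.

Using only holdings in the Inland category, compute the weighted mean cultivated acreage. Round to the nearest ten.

560

Inland rows: 1, 2, 3, 4, 8, 9, 12
Weighted sum = 332×19 + 288×5 + 768×85 + 948×59 + 272×43 + 336×94 + 544×61
  = 6308 + 1440 + 65280 + 55932 + 11696 + 31584 + 33184 = 205424
Sum of weights = 19 + 5 + 85 + 59 + 43 + 94 + 61 = 366
Weighted mean = 205424 / 366 = 561.26776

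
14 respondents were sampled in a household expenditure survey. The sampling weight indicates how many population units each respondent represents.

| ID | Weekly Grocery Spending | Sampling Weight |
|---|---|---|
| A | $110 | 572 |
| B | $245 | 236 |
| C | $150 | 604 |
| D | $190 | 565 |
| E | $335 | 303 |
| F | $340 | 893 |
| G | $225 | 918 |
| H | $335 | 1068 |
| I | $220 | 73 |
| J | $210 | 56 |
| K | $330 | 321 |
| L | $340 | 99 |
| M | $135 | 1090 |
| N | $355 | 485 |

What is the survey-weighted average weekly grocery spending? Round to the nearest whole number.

244

Weighted sum = 1774880
Sum of weights = 7283
Weighted mean = 1774880 / 7283 = 243.70177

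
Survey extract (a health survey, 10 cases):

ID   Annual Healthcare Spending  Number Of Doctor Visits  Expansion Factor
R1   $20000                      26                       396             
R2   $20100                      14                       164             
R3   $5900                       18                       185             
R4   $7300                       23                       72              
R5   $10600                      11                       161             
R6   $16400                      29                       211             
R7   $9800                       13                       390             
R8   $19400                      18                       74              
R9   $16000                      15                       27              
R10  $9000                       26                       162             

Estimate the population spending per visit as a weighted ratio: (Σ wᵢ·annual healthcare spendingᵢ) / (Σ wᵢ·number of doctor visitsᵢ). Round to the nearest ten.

690

Σ wᵢ·y = 20000×396 + 20100×164 + 5900×185 + 7300×72 + 10600×161 + 16400×211 + 9800×390 + 19400×74 + 16000×27 + 9000×162
  = 25148100
Σ wᵢ·x = 26×396 + 14×164 + 18×185 + 23×72 + 11×161 + 29×211 + 13×390 + 18×74 + 15×27 + 26×162
  = 10296 + 2296 + 3330 + 1656 + 1771 + 6119 + 5070 + 1332 + 405 + 4212 = 36487
Ratio = 25148100 / 36487 = 689.23452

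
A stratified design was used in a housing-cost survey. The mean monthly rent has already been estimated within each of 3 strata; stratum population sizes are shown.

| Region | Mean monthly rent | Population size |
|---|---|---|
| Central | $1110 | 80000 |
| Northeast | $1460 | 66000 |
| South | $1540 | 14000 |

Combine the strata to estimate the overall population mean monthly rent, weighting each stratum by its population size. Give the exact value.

Σ Nₕ·x̄ₕ = 1110×80000 + 1460×66000 + 1540×14000
  = 88800000 + 96360000 + 21560000 = 206720000
Σ Nₕ = 80000 + 66000 + 14000 = 160000
Overall mean = 206720000 / 160000 = 1292

1292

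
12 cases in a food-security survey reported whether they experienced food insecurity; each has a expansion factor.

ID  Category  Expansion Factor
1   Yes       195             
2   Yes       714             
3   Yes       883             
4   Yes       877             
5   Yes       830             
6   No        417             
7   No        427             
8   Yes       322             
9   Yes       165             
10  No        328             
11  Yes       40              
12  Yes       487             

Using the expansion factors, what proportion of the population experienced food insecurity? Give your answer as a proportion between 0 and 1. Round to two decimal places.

0.79

Sum of weights for 'Yes' = 195 + 714 + 883 + 877 + 830 + 322 + 165 + 40 + 487 = 4513
Total weight = 195 + 714 + 883 + 877 + 830 + 417 + 427 + 322 + 165 + 328 + 40 + 487 = 5685
Weighted proportion = 4513 / 5685 = 0.79384345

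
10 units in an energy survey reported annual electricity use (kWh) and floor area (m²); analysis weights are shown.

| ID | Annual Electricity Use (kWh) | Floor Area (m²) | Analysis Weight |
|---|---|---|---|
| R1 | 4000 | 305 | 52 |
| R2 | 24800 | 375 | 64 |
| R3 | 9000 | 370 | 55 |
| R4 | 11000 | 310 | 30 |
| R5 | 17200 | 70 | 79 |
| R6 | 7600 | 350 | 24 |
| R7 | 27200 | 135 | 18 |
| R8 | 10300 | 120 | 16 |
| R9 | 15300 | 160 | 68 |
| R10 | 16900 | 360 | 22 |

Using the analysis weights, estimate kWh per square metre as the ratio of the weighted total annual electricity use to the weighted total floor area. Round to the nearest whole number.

58

Σ wᵢ·y = 4000×52 + 24800×64 + 9000×55 + 11000×30 + 17200×79 + 7600×24 + 27200×18 + 10300×16 + 15300×68 + 16900×22
  = 208000 + 1587200 + 495000 + 330000 + 1358800 + 182400 + 489600 + 164800 + 1040400 + 371800 = 6228000
Σ wᵢ·x = 106590
Ratio = 6228000 / 106590 = 58.429496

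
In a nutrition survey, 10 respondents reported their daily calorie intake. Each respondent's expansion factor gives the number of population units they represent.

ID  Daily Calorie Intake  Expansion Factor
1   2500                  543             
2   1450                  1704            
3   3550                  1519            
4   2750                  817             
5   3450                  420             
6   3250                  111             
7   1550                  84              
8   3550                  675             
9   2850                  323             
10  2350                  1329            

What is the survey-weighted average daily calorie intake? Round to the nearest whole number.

Weighted sum = 2500×543 + 1450×1704 + 3550×1519 + 2750×817 + 3450×420 + 3250×111 + 1550×84 + 3550×675 + 2850×323 + 2350×1329
  = 19847400
Sum of weights = 543 + 1704 + 1519 + 817 + 420 + 111 + 84 + 675 + 323 + 1329 = 7525
Weighted mean = 19847400 / 7525 = 2637.5282

2638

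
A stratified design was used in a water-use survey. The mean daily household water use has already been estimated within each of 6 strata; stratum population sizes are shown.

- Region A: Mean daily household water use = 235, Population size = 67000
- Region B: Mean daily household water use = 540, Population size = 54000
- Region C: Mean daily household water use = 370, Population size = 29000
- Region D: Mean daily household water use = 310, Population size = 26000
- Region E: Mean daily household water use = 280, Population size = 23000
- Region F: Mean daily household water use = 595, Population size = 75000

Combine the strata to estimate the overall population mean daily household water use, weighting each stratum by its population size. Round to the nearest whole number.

Σ Nₕ·x̄ₕ = 235×67000 + 540×54000 + 370×29000 + 310×26000 + 280×23000 + 595×75000
  = 15745000 + 29160000 + 10730000 + 8060000 + 6440000 + 44625000 = 114760000
Σ Nₕ = 274000
Overall mean = 114760000 / 274000 = 418.83212

419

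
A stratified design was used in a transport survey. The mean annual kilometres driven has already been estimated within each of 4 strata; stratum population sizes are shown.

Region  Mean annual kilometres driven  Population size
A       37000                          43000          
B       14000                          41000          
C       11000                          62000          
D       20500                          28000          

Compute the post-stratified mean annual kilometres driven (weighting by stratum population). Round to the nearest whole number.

Σ Nₕ·x̄ₕ = 37000×43000 + 14000×41000 + 11000×62000 + 20500×28000
  = 3421000000
Σ Nₕ = 43000 + 41000 + 62000 + 28000 = 174000
Overall mean = 3421000000 / 174000 = 19660.92

19661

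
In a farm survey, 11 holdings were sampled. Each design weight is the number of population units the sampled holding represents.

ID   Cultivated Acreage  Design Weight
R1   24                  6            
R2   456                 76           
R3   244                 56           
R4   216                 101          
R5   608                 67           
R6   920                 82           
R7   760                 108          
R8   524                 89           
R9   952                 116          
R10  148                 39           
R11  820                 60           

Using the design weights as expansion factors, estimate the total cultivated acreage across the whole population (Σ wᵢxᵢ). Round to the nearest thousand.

481000

Weighted total = 24×6 + 456×76 + 244×56 + 216×101 + 608×67 + 920×82 + 760×108 + 524×89 + 952×116 + 148×39 + 820×60
  = 480576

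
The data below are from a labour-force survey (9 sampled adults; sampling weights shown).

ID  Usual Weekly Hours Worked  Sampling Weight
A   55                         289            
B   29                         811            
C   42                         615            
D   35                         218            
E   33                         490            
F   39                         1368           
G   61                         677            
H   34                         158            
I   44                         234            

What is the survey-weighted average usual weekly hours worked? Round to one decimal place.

Weighted sum = 55×289 + 29×811 + 42×615 + 35×218 + 33×490 + 39×1368 + 61×677 + 34×158 + 44×234
  = 15895 + 23519 + 25830 + 7630 + 16170 + 53352 + 41297 + 5372 + 10296 = 199361
Sum of weights = 4860
Weighted mean = 199361 / 4860 = 41.020782

41.0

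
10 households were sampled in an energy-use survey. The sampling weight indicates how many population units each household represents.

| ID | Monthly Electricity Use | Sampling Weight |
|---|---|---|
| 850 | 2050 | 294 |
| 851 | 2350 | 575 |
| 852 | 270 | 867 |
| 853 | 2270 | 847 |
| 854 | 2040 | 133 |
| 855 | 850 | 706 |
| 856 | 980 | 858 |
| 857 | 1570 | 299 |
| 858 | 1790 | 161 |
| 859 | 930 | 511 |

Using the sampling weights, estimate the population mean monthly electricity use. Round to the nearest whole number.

1344

Weighted sum = 2050×294 + 2350×575 + 270×867 + 2270×847 + 2040×133 + 850×706 + 980×858 + 1570×299 + 1790×161 + 930×511
  = 602700 + 1351250 + 234090 + 1922690 + 271320 + 600100 + 840840 + 469430 + 288190 + 475230 = 7055840
Sum of weights = 294 + 575 + 867 + 847 + 133 + 706 + 858 + 299 + 161 + 511 = 5251
Weighted mean = 7055840 / 5251 = 1343.7136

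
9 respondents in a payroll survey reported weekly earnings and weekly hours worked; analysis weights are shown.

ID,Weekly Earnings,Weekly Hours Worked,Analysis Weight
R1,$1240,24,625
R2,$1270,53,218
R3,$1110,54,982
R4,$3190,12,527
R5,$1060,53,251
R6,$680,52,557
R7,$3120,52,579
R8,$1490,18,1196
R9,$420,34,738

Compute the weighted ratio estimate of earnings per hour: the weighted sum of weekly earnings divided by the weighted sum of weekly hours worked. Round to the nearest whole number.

41

Σ wᵢ·y = 1240×625 + 1270×218 + 1110×982 + 3190×527 + 1060×251 + 680×557 + 3120×579 + 1490×1196 + 420×738
  = 8366310
Σ wᵢ·x = 24×625 + 53×218 + 54×982 + 12×527 + 53×251 + 52×557 + 52×579 + 18×1196 + 34×738
  = 15000 + 11554 + 53028 + 6324 + 13303 + 28964 + 30108 + 21528 + 25092 = 204901
Ratio = 8366310 / 204901 = 40.830987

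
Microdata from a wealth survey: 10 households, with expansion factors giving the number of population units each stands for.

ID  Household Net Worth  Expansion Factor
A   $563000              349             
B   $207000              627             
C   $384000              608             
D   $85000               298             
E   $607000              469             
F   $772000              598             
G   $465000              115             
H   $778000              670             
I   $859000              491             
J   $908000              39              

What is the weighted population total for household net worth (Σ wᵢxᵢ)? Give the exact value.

Weighted total = 563000×349 + 207000×627 + 384000×608 + 85000×298 + 607000×469 + 772000×598 + 465000×115 + 778000×670 + 859000×491 + 908000×39
  = 2363333000

2363333000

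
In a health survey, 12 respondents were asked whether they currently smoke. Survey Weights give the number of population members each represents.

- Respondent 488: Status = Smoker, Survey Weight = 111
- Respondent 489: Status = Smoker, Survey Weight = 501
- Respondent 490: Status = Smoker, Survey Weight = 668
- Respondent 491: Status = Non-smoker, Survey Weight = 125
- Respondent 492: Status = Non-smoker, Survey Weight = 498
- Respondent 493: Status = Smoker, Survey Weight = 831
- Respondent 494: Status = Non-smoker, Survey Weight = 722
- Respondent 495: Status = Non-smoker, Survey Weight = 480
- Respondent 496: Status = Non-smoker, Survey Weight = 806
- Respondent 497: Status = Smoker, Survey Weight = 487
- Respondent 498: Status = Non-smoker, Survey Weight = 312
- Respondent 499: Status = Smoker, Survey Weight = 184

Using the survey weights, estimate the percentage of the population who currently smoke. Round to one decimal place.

48.6

Sum of weights for 'Smoker' = 111 + 501 + 668 + 831 + 487 + 184 = 2782
Total weight = 111 + 501 + 668 + 125 + 498 + 831 + 722 + 480 + 806 + 487 + 312 + 184 = 5725
Weighted proportion = 2782 / 5725 = 0.48593886 → 48.593886%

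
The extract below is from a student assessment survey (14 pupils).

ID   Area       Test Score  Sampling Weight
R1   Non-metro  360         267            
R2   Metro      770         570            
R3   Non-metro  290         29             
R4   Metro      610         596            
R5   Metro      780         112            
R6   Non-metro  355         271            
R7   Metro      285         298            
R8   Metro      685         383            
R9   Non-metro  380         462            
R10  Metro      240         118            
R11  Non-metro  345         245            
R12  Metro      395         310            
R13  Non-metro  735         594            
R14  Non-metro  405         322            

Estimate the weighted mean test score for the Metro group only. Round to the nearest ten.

Metro rows: R2, R4, R5, R7, R8, R10, R12
Weighted sum = 770×570 + 610×596 + 780×112 + 285×298 + 685×383 + 240×118 + 395×310
  = 438900 + 363560 + 87360 + 84930 + 262355 + 28320 + 122450 = 1387875
Sum of weights = 570 + 596 + 112 + 298 + 383 + 118 + 310 = 2387
Weighted mean = 1387875 / 2387 = 581.43067

580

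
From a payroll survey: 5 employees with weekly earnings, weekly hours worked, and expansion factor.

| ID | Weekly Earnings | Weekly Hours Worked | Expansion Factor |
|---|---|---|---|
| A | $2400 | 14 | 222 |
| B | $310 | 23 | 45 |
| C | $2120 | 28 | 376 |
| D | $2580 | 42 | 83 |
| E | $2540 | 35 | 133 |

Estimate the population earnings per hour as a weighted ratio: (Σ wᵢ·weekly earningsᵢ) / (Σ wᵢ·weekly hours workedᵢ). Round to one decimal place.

Σ wᵢ·y = 2400×222 + 310×45 + 2120×376 + 2580×83 + 2540×133
  = 532800 + 13950 + 797120 + 214140 + 337820 = 1895830
Σ wᵢ·x = 14×222 + 23×45 + 28×376 + 42×83 + 35×133
  = 3108 + 1035 + 10528 + 3486 + 4655 = 22812
Ratio = 1895830 / 22812 = 83.106698

83.1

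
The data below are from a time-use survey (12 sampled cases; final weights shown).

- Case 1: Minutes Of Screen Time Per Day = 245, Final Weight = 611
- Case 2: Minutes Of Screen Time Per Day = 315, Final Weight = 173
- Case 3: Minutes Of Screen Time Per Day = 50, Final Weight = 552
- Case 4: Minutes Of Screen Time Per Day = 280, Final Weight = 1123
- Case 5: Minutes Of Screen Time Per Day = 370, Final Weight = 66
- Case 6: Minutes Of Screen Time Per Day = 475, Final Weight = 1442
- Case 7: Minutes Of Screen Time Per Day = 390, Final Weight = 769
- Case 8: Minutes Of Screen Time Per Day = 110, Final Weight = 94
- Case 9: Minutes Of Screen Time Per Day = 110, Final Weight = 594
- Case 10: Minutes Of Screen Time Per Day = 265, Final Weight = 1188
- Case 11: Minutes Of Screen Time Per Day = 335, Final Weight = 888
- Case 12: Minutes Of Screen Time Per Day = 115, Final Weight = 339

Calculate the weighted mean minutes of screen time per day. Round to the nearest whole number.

Weighted sum = 2282475
Sum of weights = 611 + 173 + 552 + 1123 + 66 + 1442 + 769 + 94 + 594 + 1188 + 888 + 339 = 7839
Weighted mean = 2282475 / 7839 = 291.16915

291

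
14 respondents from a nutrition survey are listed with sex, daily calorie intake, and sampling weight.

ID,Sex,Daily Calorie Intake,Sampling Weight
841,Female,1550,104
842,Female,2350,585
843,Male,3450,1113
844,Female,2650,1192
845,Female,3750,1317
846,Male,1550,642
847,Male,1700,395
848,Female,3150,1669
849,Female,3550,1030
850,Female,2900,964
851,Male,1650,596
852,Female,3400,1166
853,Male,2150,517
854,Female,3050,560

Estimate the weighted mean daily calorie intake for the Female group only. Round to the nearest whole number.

Female rows: 841, 842, 844, 845, 848, 849, 850, 852, 854
Weighted sum = 1550×104 + 2350×585 + 2650×1192 + 3750×1317 + 3150×1669 + 3550×1030 + 2900×964 + 3400×1166 + 3050×560
  = 27015350
Sum of weights = 104 + 585 + 1192 + 1317 + 1669 + 1030 + 964 + 1166 + 560 = 8587
Weighted mean = 27015350 / 8587 = 3146.0755

3146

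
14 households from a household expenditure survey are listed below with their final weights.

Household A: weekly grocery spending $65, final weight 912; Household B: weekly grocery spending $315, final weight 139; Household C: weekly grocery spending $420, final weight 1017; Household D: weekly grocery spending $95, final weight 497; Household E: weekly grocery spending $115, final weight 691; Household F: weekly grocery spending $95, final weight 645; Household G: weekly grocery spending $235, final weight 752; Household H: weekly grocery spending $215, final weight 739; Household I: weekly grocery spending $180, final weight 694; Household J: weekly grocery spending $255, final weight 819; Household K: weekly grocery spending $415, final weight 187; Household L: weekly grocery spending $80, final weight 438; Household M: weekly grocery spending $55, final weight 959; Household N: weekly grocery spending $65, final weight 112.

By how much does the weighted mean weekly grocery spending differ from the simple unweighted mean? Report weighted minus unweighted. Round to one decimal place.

Unweighted sum = 2605
Unweighted mean = 2605 / 14 = 186.07143
Weighted sum = 1560200
Sum of weights = 8601
Weighted mean = 1560200 / 8601 = 181.39751
Difference (weighted minus unweighted) = -4.6739167

-4.7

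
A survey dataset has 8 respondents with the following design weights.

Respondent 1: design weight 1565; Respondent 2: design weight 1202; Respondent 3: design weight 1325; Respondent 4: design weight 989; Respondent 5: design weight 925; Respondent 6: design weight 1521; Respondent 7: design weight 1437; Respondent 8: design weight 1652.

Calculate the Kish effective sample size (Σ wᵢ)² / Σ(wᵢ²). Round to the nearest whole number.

8

Σ wᵢ = 10616
Σ wᵢ² = 2449225 + 1444804 + 1755625 + 978121 + 855625 + 2313441 + 2064969 + 2729104 = 14590914
n_eff = 10616² / 14590914 = 112699456 / 14590914 = 7.7239477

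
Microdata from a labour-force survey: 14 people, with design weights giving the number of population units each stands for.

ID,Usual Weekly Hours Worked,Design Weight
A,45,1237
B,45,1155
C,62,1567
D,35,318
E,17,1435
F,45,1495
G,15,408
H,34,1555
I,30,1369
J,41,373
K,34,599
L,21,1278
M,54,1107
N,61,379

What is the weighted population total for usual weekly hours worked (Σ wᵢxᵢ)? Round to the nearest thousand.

Weighted total = 553048

553000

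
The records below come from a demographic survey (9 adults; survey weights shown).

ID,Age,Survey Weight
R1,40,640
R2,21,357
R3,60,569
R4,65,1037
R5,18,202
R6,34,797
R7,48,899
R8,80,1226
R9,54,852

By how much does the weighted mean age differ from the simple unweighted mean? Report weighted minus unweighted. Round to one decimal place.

6.9

Unweighted sum = 40 + 21 + 60 + 65 + 18 + 34 + 48 + 80 + 54 = 420
Unweighted mean = 420 / 9 = 46.666667
Weighted sum = 40×640 + 21×357 + 60×569 + 65×1037 + 18×202 + 34×797 + 48×899 + 80×1226 + 54×852
  = 352616
Sum of weights = 640 + 357 + 569 + 1037 + 202 + 797 + 899 + 1226 + 852 = 6579
Weighted mean = 352616 / 6579 = 53.597203
Difference (weighted minus unweighted) = 6.9305366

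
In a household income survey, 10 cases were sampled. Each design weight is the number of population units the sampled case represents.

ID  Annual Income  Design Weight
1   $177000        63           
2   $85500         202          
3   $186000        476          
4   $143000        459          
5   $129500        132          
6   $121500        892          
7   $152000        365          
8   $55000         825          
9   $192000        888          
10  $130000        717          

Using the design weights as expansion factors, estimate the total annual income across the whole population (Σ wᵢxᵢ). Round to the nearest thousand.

Weighted total = 177000×63 + 85500×202 + 186000×476 + 143000×459 + 129500×132 + 121500×892 + 152000×365 + 55000×825 + 192000×888 + 130000×717
  = 672628000

672628000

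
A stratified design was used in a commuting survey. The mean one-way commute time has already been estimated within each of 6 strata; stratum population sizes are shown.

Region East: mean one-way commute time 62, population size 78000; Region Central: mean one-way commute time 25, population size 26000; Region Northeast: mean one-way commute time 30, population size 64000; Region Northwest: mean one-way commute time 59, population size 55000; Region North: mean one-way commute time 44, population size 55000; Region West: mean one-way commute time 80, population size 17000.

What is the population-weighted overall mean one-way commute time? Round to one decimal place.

48.9

Σ Nₕ·x̄ₕ = 14431000
Σ Nₕ = 295000
Overall mean = 14431000 / 295000 = 48.918644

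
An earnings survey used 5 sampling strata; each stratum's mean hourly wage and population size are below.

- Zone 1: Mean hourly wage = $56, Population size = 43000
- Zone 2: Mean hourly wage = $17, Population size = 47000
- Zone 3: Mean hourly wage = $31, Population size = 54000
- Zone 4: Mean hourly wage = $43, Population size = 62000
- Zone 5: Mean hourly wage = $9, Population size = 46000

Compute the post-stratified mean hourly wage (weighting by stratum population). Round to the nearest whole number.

32

Σ Nₕ·x̄ₕ = 7961000
Σ Nₕ = 43000 + 47000 + 54000 + 62000 + 46000 = 252000
Overall mean = 7961000 / 252000 = 31.59127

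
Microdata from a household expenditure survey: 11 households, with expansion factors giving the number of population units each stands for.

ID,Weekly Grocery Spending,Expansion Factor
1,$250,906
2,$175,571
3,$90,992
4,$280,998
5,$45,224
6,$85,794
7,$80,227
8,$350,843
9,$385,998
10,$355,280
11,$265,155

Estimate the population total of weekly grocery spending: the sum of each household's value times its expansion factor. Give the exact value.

1610630

Weighted total = 250×906 + 175×571 + 90×992 + 280×998 + 45×224 + 85×794 + 80×227 + 350×843 + 385×998 + 355×280 + 265×155
  = 226500 + 99925 + 89280 + 279440 + 10080 + 67490 + 18160 + 295050 + 384230 + 99400 + 41075 = 1610630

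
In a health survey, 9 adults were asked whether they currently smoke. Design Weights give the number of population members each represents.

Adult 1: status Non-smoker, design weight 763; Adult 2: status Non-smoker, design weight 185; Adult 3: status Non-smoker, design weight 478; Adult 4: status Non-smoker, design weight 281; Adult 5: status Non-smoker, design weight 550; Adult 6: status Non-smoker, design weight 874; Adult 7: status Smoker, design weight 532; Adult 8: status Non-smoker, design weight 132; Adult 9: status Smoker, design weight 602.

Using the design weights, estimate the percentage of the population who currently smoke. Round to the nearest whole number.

Sum of weights for 'Smoker' = 532 + 602 = 1134
Total weight = 763 + 185 + 478 + 281 + 550 + 874 + 532 + 132 + 602 = 4397
Weighted proportion = 1134 / 4397 = 0.25790312 → 25.790312%

26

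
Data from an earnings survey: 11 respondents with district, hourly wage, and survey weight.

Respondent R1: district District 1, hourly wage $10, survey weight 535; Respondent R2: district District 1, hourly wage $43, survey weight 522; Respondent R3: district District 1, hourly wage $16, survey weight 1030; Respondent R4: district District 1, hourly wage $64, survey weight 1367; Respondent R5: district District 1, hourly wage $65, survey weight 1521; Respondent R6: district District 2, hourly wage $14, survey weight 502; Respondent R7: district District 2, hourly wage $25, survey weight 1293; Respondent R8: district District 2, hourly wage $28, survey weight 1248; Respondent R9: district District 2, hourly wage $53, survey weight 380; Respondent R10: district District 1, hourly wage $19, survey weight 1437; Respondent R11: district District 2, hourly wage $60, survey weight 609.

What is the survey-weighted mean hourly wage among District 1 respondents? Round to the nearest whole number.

40

District 1 rows: R1, R2, R3, R4, R5, R10
Weighted sum = 10×535 + 43×522 + 16×1030 + 64×1367 + 65×1521 + 19×1437
  = 5350 + 22446 + 16480 + 87488 + 98865 + 27303 = 257932
Sum of weights = 535 + 522 + 1030 + 1367 + 1521 + 1437 = 6412
Weighted mean = 257932 / 6412 = 40.22645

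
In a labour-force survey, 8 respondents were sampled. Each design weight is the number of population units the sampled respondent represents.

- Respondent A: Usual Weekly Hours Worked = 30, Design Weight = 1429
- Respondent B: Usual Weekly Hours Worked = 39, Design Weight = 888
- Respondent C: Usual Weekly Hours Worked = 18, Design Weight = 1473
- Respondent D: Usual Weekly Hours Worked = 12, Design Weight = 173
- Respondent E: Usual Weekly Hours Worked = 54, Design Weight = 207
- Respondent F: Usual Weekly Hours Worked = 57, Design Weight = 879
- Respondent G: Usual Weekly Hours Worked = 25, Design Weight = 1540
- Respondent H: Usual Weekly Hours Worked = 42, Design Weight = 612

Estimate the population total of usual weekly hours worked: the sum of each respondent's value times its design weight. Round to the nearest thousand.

Weighted total = 30×1429 + 39×888 + 18×1473 + 12×173 + 54×207 + 57×879 + 25×1540 + 42×612
  = 231577

232000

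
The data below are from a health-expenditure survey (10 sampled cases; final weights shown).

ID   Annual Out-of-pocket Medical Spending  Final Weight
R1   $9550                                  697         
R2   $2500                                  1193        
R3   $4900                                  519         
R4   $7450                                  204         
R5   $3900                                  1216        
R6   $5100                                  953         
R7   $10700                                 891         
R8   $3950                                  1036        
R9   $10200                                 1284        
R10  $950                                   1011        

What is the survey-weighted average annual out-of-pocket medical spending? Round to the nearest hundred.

Weighted sum = 9550×697 + 2500×1193 + 4900×519 + 7450×204 + 3900×1216 + 5100×953 + 10700×891 + 3950×1036 + 10200×1284 + 950×1011
  = 6656350 + 2982500 + 2543100 + 1519800 + 4742400 + 4860300 + 9533700 + 4092200 + 13096800 + 960450 = 50987600
Sum of weights = 9004
Weighted mean = 50987600 / 9004 = 5662.7721

5700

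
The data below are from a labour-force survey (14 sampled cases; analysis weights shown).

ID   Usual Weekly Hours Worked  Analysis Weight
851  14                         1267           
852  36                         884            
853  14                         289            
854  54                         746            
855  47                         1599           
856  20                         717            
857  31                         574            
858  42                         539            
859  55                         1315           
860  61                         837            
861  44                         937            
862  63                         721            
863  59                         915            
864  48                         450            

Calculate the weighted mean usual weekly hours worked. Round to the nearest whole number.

Weighted sum = 509435
Sum of weights = 11790
Weighted mean = 509435 / 11790 = 43.209075

43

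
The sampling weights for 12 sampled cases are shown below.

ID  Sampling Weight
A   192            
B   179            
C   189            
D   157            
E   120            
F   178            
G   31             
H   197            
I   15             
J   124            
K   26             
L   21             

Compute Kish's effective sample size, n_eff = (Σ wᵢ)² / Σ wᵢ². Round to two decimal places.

8.81

Σ wᵢ = 192 + 179 + 189 + 157 + 120 + 178 + 31 + 197 + 15 + 124 + 26 + 21 = 1429
Σ wᵢ² = 231847
n_eff = 1429² / 231847 = 2042041 / 231847 = 8.8077094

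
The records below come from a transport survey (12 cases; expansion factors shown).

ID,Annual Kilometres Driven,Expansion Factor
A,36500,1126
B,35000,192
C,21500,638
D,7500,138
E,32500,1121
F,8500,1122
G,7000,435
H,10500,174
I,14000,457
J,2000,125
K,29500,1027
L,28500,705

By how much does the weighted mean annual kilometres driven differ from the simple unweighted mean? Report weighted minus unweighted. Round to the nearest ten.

4060

Unweighted sum = 36500 + 35000 + 21500 + 7500 + 32500 + 8500 + 7000 + 10500 + 14000 + 2000 + 29500 + 28500 = 233000
Unweighted mean = 233000 / 12 = 19416.667
Weighted sum = 36500×1126 + 35000×192 + 21500×638 + 7500×138 + 32500×1121 + 8500×1122 + 7000×435 + 10500×174 + 14000×457 + 2000×125 + 29500×1027 + 28500×705
  = 41099000 + 6720000 + 13717000 + 1035000 + 36432500 + 9537000 + 3045000 + 1827000 + 6398000 + 250000 + 30296500 + 20092500 = 170449500
Sum of weights = 1126 + 192 + 638 + 138 + 1121 + 1122 + 435 + 174 + 457 + 125 + 1027 + 705 = 7260
Weighted mean = 170449500 / 7260 = 23477.893
Difference (weighted minus unweighted) = 4061.2259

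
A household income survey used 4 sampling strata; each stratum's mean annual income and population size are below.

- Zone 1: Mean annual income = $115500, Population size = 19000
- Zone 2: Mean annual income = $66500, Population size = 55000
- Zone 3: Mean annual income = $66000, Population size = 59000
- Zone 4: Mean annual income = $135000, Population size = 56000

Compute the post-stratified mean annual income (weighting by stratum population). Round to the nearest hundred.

Σ Nₕ·x̄ₕ = 115500×19000 + 66500×55000 + 66000×59000 + 135000×56000
  = 2194500000 + 3657500000 + 3894000000 + 7560000000 = 17306000000
Σ Nₕ = 19000 + 55000 + 59000 + 56000 = 189000
Overall mean = 17306000000 / 189000 = 91566.138

91600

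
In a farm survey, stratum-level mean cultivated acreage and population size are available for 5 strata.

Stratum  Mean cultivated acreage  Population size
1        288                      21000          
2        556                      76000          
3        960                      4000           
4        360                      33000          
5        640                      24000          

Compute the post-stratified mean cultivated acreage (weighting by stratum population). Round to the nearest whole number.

Σ Nₕ·x̄ₕ = 288×21000 + 556×76000 + 960×4000 + 360×33000 + 640×24000
  = 6048000 + 42256000 + 3840000 + 11880000 + 15360000 = 79384000
Σ Nₕ = 21000 + 76000 + 4000 + 33000 + 24000 = 158000
Overall mean = 79384000 / 158000 = 502.43038

502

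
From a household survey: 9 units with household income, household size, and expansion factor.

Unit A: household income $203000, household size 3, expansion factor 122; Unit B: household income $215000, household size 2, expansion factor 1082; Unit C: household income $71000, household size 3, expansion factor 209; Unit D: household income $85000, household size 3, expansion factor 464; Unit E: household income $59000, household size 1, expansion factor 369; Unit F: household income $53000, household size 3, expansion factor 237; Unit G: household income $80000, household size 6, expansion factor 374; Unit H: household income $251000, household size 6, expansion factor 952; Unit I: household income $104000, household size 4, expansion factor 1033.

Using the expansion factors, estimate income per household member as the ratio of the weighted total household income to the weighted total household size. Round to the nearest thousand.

Σ wᵢ·y = 203000×122 + 215000×1082 + 71000×209 + 85000×464 + 59000×369 + 53000×237 + 80000×374 + 251000×952 + 104000×1033
  = 24766000 + 232630000 + 14839000 + 39440000 + 21771000 + 12561000 + 29920000 + 238952000 + 107432000 = 722311000
Σ wᵢ·x = 3×122 + 2×1082 + 3×209 + 3×464 + 1×369 + 3×237 + 6×374 + 6×952 + 4×1033
  = 366 + 2164 + 627 + 1392 + 369 + 711 + 2244 + 5712 + 4132 = 17717
Ratio = 722311000 / 17717 = 40769.374

41000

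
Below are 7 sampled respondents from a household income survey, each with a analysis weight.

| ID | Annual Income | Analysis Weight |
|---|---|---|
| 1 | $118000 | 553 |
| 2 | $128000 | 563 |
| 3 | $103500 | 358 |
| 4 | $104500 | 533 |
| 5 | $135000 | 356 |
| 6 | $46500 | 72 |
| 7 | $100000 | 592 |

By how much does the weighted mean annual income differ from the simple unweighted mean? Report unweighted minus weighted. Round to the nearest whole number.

Unweighted sum = 118000 + 128000 + 103500 + 104500 + 135000 + 46500 + 100000 = 735500
Unweighted mean = 735500 / 7 = 105071.43
Weighted sum = 118000×553 + 128000×563 + 103500×358 + 104500×533 + 135000×356 + 46500×72 + 100000×592
  = 65254000 + 72064000 + 37053000 + 55698500 + 48060000 + 3348000 + 59200000 = 340677500
Sum of weights = 553 + 563 + 358 + 533 + 356 + 72 + 592 = 3027
Weighted mean = 340677500 / 3027 = 112546.25
Difference (unweighted minus weighted) = -7474.8218

-7475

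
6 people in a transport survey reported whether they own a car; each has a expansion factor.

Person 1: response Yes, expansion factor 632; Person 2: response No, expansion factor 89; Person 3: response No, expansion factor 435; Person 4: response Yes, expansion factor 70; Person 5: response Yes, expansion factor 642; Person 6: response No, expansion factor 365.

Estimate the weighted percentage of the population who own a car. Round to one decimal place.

Sum of weights for 'Yes' = 632 + 70 + 642 = 1344
Total weight = 632 + 89 + 435 + 70 + 642 + 365 = 2233
Weighted proportion = 1344 / 2233 = 0.60188088 → 60.188088%

60.2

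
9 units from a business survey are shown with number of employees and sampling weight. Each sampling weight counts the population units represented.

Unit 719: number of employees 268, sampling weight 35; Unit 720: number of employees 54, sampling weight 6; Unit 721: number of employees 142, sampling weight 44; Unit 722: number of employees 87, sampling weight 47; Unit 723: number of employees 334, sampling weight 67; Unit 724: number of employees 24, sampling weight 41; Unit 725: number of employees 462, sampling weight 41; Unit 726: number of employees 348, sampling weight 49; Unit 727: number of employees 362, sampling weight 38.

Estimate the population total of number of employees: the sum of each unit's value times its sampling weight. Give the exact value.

93153

Weighted total = 268×35 + 54×6 + 142×44 + 87×47 + 334×67 + 24×41 + 462×41 + 348×49 + 362×38
  = 9380 + 324 + 6248 + 4089 + 22378 + 984 + 18942 + 17052 + 13756 = 93153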